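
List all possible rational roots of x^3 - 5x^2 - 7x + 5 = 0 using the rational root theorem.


Rational root theorem: possible roots are ±p/q where:
  p divides the constant term (5): p ∈ {1, 5}
  q divides the leading coefficient (1): q ∈ {1}

All possible rational roots: -5, -1, 1, 5

-5, -1, 1, 5


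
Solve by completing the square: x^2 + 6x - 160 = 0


Start: x^2 + 6x - 160 = 0
Move constant: x^2 + 6x = 160
Half of 6 is 3, squared is 9
Add 9 to both sides: x^2 + 6x + 9 = 169
(x + 3)^2 = 169
x + 3 = ±13
x = -3 + 13 = 10 or x = -3 - 13 = -16

x = -16, x = 10


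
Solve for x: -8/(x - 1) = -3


Multiply both sides by (x - 1): -8 = -3(x - 1)
Distribute: -8 = -3x + 3
-3x = -8 - 3 = -11
x = 11/3

x = 11/3


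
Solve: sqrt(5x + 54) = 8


Square both sides: 5x + 54 = 8^2 = 64
5x = 64 - 54 = 10
x = 2
Check: sqrt(5*2 + 54) = sqrt(64) = 8 ✓

x = 2


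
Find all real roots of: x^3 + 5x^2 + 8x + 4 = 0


Let p(x) = x^3 + 5x^2 + 8x + 4. By the rational root theorem (leading coefficient 1), any rational root is an integer divisor of 4: try ±1, ±2, ... in turn.
Test x = 1: value = 18 ≠ 0.
Test x = -1: value = 0 ✓, so (x + 1) is a factor.
Synthetic division by (x + 1): bring down 1; 1(-1) + 5 = 4; 4(-1) + 8 = 4; 4(-1) + 4 = 0 → quotient x^2 + 4x + 4, remainder 0.
Solve the quadratic x^2 + 4x + 4 = 0: discriminant = 4^2 - 4(1)(4) = 16 - 16 = 0.
Discriminant = 0, so a double root: x = -4/2 = -2.

x = -2 (multiplicity 2), x = -1


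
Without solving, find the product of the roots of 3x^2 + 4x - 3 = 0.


By Vieta's formulas for ax^2 + bx + c = 0:
  Sum of roots = -b/a
  Product of roots = c/a

Here a = 3, b = 4, c = -3
Sum = -(4)/3 = -4/3
Product = -3/3 = -1

Product = -1


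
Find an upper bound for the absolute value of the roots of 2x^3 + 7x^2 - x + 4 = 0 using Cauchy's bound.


Cauchy's bound: all roots r satisfy |r| <= 1 + max(|a_i/a_n|) for i = 0,...,n-1
where a_n is the leading coefficient.

Coefficients: [2, 7, -1, 4]
Leading coefficient a_n = 2
Ratios |a_i/a_n|: 7/2, 1/2, 2
Maximum ratio: 7/2
Cauchy's bound: |r| <= 1 + 7/2 = 9/2

Upper bound = 9/2


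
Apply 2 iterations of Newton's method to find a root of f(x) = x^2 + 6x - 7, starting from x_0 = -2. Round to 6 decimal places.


Newton's method: x_(n+1) = x_n - f(x_n)/f'(x_n)
f(x) = x^2 + 6x - 7
f'(x) = 2x + 6

Iteration 1:
  f(-2.000000) = -15.000000
  f'(-2.000000) = 2.000000
  x_1 = -2.000000 - (-15.000000)/(2.000000) = 5.500000

Iteration 2:
  f(5.500000) = 56.250000
  f'(5.500000) = 17.000000
  x_2 = 5.500000 - (56.250000)/(17.000000) = 2.191176

x_2 = 2.191176


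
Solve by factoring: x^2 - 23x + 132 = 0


We need two numbers that multiply to 132 and add to -23.
Those numbers are -12 and -11 (since (-12) * (-11) = 132 and (-12) + (-11) = -23).
So x^2 - 23x + 132 = (x - 12)(x - 11) = 0
Setting each factor to zero: x = 12 or x = 11

x = 11, x = 12


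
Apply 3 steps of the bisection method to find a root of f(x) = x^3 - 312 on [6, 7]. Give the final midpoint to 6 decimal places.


f(x) = x^3 - 312
f(6) = -96 < 0
f(7) = 31 > 0

Step 1: midpoint = (6.000000 + 7.000000)/2 = 6.500000
  f(6.500000) = -37.375000
  f(mid) < 0, so root is in [6.500000, 7.000000]

Step 2: midpoint = (6.500000 + 7.000000)/2 = 6.750000
  f(6.750000) = -4.453125
  f(mid) < 0, so root is in [6.750000, 7.000000]

Step 3: midpoint = (6.750000 + 7.000000)/2 = 6.875000
  f(6.875000) = 12.951172
  f(mid) > 0, so root is in [6.750000, 6.875000]

midpoint = 6.875000


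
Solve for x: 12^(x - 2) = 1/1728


Express both sides with the same base.
1/1728 = 12^(-3)
Since the bases match, equate exponents: x - 2 = -3
So x = -3 - (-2) = -1

x = -1


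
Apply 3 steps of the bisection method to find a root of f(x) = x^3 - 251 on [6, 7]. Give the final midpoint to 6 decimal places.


f(x) = x^3 - 251
f(6) = -35 < 0
f(7) = 92 > 0

Step 1: midpoint = (6.000000 + 7.000000)/2 = 6.500000
  f(6.500000) = 23.625000
  f(mid) > 0, so root is in [6.000000, 6.500000]

Step 2: midpoint = (6.000000 + 6.500000)/2 = 6.250000
  f(6.250000) = -6.859375
  f(mid) < 0, so root is in [6.250000, 6.500000]

Step 3: midpoint = (6.250000 + 6.500000)/2 = 6.375000
  f(6.375000) = 8.083984
  f(mid) > 0, so root is in [6.250000, 6.375000]

midpoint = 6.375000


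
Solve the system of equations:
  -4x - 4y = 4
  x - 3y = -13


Using Cramer's rule:
Determinant D = (-4)(-3) - (1)(-4) = 12 + 4 = 16
Dx = (4)(-3) - (-13)(-4) = -12 - 52 = -64
Dy = (-4)(-13) - (1)(4) = 52 - 4 = 48
x = Dx/D = -64/16 = -4
y = Dy/D = 48/16 = 3

x = -4, y = 3


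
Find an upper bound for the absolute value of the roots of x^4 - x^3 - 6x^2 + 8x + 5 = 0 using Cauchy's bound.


Cauchy's bound: all roots r satisfy |r| <= 1 + max(|a_i/a_n|) for i = 0,...,n-1
where a_n is the leading coefficient.

Coefficients: [1, -1, -6, 8, 5]
Leading coefficient a_n = 1
Ratios |a_i/a_n|: 1, 6, 8, 5
Maximum ratio: 8
Cauchy's bound: |r| <= 1 + 8 = 9

Upper bound = 9


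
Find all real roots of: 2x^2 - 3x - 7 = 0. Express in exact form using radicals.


Using the quadratic formula: x = (-b ± sqrt(b^2 - 4ac)) / (2a)
Here a = 2, b = -3, c = -7
Discriminant = b^2 - 4ac = (-3)^2 - 4(2)(-7) = 9 + 56 = 65
Since discriminant = 65 > 0, there are two real roots.
x = (3 ± sqrt(65)) / 4
Numerically: x ≈ 2.7656 or x ≈ -1.2656

x = (3 + sqrt(65)) / 4 or x = (3 - sqrt(65)) / 4


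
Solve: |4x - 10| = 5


An absolute value equation |expr| = 5 gives two cases:
Case 1: 4x - 10 = 5
  4x = 15, so x = 15/4
Case 2: 4x - 10 = -5
  4x = 5, so x = 5/4

x = 5/4, x = 15/4


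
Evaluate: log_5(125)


We need the exponent such that 5^? = 125
5^3 = 125
Therefore log_5(125) = 3

3


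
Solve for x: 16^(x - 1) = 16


Express both sides with the same base.
16 = 16^1
Since the bases match, equate exponents: x - 1 = 1
So x = 1 - (-1) = 2

x = 2


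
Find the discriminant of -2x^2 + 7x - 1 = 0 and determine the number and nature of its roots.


For ax^2 + bx + c = 0, discriminant D = b^2 - 4ac
Here a = -2, b = 7, c = -1
D = (7)^2 - 4(-2)(-1) = 49 - 8 = 41

D = 41 > 0 but not a perfect square
The equation has 2 distinct real irrational roots.

Discriminant = 41, 2 distinct real irrational roots


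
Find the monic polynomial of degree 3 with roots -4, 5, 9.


A monic polynomial with roots -4, 5, 9 is:
p(x) = (x + 4)(x - 5)(x - 9)
After multiplying by (x + 4): x + 4
After multiplying by (x - 5): x^2 - x - 20
After multiplying by (x - 9): x^3 - 10x^2 - 11x + 180

x^3 - 10x^2 - 11x + 180


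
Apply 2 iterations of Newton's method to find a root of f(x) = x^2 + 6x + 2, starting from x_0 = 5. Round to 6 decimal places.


Newton's method: x_(n+1) = x_n - f(x_n)/f'(x_n)
f(x) = x^2 + 6x + 2
f'(x) = 2x + 6

Iteration 1:
  f(5.000000) = 57.000000
  f'(5.000000) = 16.000000
  x_1 = 5.000000 - (57.000000)/(16.000000) = 1.437500

Iteration 2:
  f(1.437500) = 12.691406
  f'(1.437500) = 8.875000
  x_2 = 1.437500 - (12.691406)/(8.875000) = 0.007482

x_2 = 0.007482


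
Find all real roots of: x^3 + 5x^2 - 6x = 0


The constant term is 0, so x = 0 is a root. Factor out x:
  x(x^2 + 5x - 6) = 0
Solve the quadratic x^2 + 5x - 6 = 0: discriminant = 5^2 - 4(1)(-6) = 25 + 24 = 49.
sqrt(49) = 7, so x = (-5 ± 7)/2: x = 1 or x = -6.

x = -6, x = 0, x = 1


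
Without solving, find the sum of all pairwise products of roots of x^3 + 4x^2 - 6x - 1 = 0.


By Vieta's formulas for x^3 + bx^2 + cx + d = 0:
  r1 + r2 + r3 = -b/a = -4
  r1*r2 + r1*r3 + r2*r3 = c/a = -6
  r1*r2*r3 = -d/a = 1


Sum of pairwise products = -6


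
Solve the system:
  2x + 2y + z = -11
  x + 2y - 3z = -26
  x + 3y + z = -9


Using Cramer's rule. Expand each determinant along the first row.
D  = 2*[2*1 - (-3)*3] - 2*[1*1 - (-3)*1] + 1*[1*3 - 2*1]
  = 2*(11) - 2*(4) + 1*(1) = 15
Dx = (-11)*[2*1 - (-3)*3] - 2*[(-26)*1 - (-3)*(-9)] + 1*[(-26)*3 - 2*(-9)]
  = (-11)*(11) - 2*(-53) + 1*(-60) = -75
Dy = 2*[(-26)*1 - (-3)*(-9)] - (-11)*[1*1 - (-3)*1] + 1*[1*(-9) - (-26)*1]
  = 2*(-53) - (-11)*(4) + 1*(17) = -45
Dz = 2*[2*(-9) - (-26)*3] - 2*[1*(-9) - (-26)*1] + (-11)*[1*3 - 2*1]
  = 2*(60) - 2*(17) + (-11)*(1) = 75
x = Dx/D = -75/15 = -5, y = Dy/D = -45/15 = -3, z = Dz/D = 75/15 = 5
Check eq1: (2)(-5) + (2)(-3) + (1)(5) = -11 = -11 ✓
Check eq2: (1)(-5) + (2)(-3) + (-3)(5) = -26 = -26 ✓
Check eq3: (1)(-5) + (3)(-3) + (1)(5) = -9 = -9 ✓

x = -5, y = -3, z = 5


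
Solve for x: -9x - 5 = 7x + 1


Starting with: -9x - 5 = 7x + 1
Move all x terms to left: (-9 - 7)x = 1 + 5
Simplify: -16x = 6
Divide both sides by -16: x = -3/8

x = -3/8


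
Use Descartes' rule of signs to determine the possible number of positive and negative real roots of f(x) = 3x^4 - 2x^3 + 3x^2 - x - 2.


Descartes' rule of signs:

For positive roots, count sign changes in f(x) = 3x^4 - 2x^3 + 3x^2 - x - 2:
Signs of coefficients: +, -, +, -, -
Number of sign changes: 3
Possible positive real roots: 3, 1

For negative roots, examine f(-x) = 3x^4 + 2x^3 + 3x^2 + x - 2:
Signs of coefficients: +, +, +, +, -
Number of sign changes: 1
Possible negative real roots: 1

Positive roots: 3 or 1; Negative roots: 1


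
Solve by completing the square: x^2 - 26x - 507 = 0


Start: x^2 - 26x - 507 = 0
Move constant: x^2 - 26x = 507
Half of -26 is -13, squared is 169
Add 169 to both sides: x^2 - 26x + 169 = 676
(x - 13)^2 = 676
x - 13 = ±26
x = 13 + 26 = 39 or x = 13 - 26 = -13

x = -13, x = 39


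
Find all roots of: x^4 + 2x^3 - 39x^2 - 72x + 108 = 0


Let p(x) = x^4 + 2x^3 - 39x^2 - 72x + 108. By the rational root theorem (leading coefficient 1), any rational root is an integer divisor of 108: try ±1, ±2, ... in turn.
Test x = 1: value = 0 ✓, so (x - 1) is a factor.
Synthetic division by (x - 1): bring down 1; 1(1) + 2 = 3; 3(1) - 39 = -36; (-36)(1) - 72 = -108; (-108)(1) + 108 = 0 → quotient x^3 + 3x^2 - 36x - 108, remainder 0.
Continue with the quotient x^3 + 3x^2 - 36x - 108 (candidates must divide 108; re-test x = 1 first in case it repeats).
Test x = 1: value = -140 ≠ 0.
Test x = -1: value = -70 ≠ 0.
Test x = 2: value = -160 ≠ 0.
Test x = -2: value = -32 ≠ 0.
Test x = 3: value = -162 ≠ 0.
Test x = -3: value = 0 ✓, so (x + 3) is a factor.
Synthetic division by (x + 3): bring down 1; 1(-3) + 3 = 0; 0(-3) - 36 = -36; (-36)(-3) - 108 = 0 → quotient x^2 - 36, remainder 0.
Solve the quadratic x^2 - 36 = 0: discriminant = 0^2 - 4(1)(-36) = 0 + 144 = 144.
sqrt(144) = 12, so x = (0 ± 12)/2: x = 6 or x = -6.
Collecting all roots found:

x = -6, x = -3, x = 1, x = 6


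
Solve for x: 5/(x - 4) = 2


Multiply both sides by (x - 4): 5 = 2(x - 4)
Distribute: 5 = 2x - 8
2x = 5 + 8 = 13
x = 13/2

x = 13/2


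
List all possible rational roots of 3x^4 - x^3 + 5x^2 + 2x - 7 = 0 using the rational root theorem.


Rational root theorem: possible roots are ±p/q where:
  p divides the constant term (-7): p ∈ {1, 7}
  q divides the leading coefficient (3): q ∈ {1, 3}

All possible rational roots: -7, -7/3, -1, -1/3, 1/3, 1, 7/3, 7

-7, -7/3, -1, -1/3, 1/3, 1, 7/3, 7


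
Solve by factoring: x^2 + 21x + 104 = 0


We need two numbers that multiply to 104 and add to 21.
Those numbers are 13 and 8 (since 13 * 8 = 104 and 13 + 8 = 21).
So x^2 + 21x + 104 = (x + 13)(x + 8) = 0
Setting each factor to zero: x = -13 or x = -8

x = -13, x = -8


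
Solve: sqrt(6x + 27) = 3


Square both sides: 6x + 27 = 3^2 = 9
6x = 9 - 27 = -18
x = -3
Check: sqrt(6*(-3) + 27) = sqrt(9) = 3 ✓

x = -3


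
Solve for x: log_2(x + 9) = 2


Convert to exponential form: x + 9 = 2^2 = 4
x = 4 - 9 = -5
Check: log_2(-5 + 9) = log_2(4) = log_2(4) = 2 ✓

x = -5


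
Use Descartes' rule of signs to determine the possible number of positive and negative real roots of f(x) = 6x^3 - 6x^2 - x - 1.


Descartes' rule of signs:

For positive roots, count sign changes in f(x) = 6x^3 - 6x^2 - x - 1:
Signs of coefficients: +, -, -, -
Number of sign changes: 1
Possible positive real roots: 1

For negative roots, examine f(-x) = -6x^3 - 6x^2 + x - 1:
Signs of coefficients: -, -, +, -
Number of sign changes: 2
Possible negative real roots: 2, 0

Positive roots: 1; Negative roots: 2 or 0


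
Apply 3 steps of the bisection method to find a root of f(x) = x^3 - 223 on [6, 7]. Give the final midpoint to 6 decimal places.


f(x) = x^3 - 223
f(6) = -7 < 0
f(7) = 120 > 0

Step 1: midpoint = (6.000000 + 7.000000)/2 = 6.500000
  f(6.500000) = 51.625000
  f(mid) > 0, so root is in [6.000000, 6.500000]

Step 2: midpoint = (6.000000 + 6.500000)/2 = 6.250000
  f(6.250000) = 21.140625
  f(mid) > 0, so root is in [6.000000, 6.250000]

Step 3: midpoint = (6.000000 + 6.250000)/2 = 6.125000
  f(6.125000) = 6.783203
  f(mid) > 0, so root is in [6.000000, 6.125000]

midpoint = 6.125000


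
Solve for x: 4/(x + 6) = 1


Multiply both sides by (x + 6): 4 = 1(x + 6)
Distribute: 4 = x + 6
x = 4 - 6 = -2
x = -2

x = -2


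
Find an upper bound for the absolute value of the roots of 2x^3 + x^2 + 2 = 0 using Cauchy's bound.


Cauchy's bound: all roots r satisfy |r| <= 1 + max(|a_i/a_n|) for i = 0,...,n-1
where a_n is the leading coefficient.

Coefficients: [2, 1, 0, 2]
Leading coefficient a_n = 2
Ratios |a_i/a_n|: 1/2, 0, 1
Maximum ratio: 1
Cauchy's bound: |r| <= 1 + 1 = 2

Upper bound = 2


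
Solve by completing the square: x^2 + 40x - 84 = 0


Start: x^2 + 40x - 84 = 0
Move constant: x^2 + 40x = 84
Half of 40 is 20, squared is 400
Add 400 to both sides: x^2 + 40x + 400 = 484
(x + 20)^2 = 484
x + 20 = ±22
x = -20 + 22 = 2 or x = -20 - 22 = -42

x = -42, x = 2


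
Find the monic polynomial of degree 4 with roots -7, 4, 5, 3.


A monic polynomial with roots -7, 4, 5, 3 is:
p(x) = (x + 7)(x - 4)(x - 5)(x - 3)
After multiplying by (x + 7): x + 7
After multiplying by (x - 4): x^2 + 3x - 28
After multiplying by (x - 5): x^3 - 2x^2 - 43x + 140
After multiplying by (x - 3): x^4 - 5x^3 - 37x^2 + 269x - 420

x^4 - 5x^3 - 37x^2 + 269x - 420


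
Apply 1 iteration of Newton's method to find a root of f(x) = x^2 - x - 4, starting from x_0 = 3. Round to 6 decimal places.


Newton's method: x_(n+1) = x_n - f(x_n)/f'(x_n)
f(x) = x^2 - x - 4
f'(x) = 2x - 1

Iteration 1:
  f(3.000000) = 2.000000
  f'(3.000000) = 5.000000
  x_1 = 3.000000 - (2.000000)/(5.000000) = 2.600000

x_1 = 2.600000


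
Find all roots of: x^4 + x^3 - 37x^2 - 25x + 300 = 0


Let p(x) = x^4 + x^3 - 37x^2 - 25x + 300. By the rational root theorem (leading coefficient 1), any rational root is an integer divisor of 300: try ±1, ±2, ... in turn.
Test x = 1: value = 240 ≠ 0.
Test x = -1: value = 288 ≠ 0.
Test x = 2: value = 126 ≠ 0.
Test x = -2: value = 210 ≠ 0.
Test x = 3: value = 0 ✓, so (x - 3) is a factor.
Synthetic division by (x - 3): bring down 1; 1(3) + 1 = 4; 4(3) - 37 = -25; (-25)(3) - 25 = -100; (-100)(3) + 300 = 0 → quotient x^3 + 4x^2 - 25x - 100, remainder 0.
Continue with the quotient x^3 + 4x^2 - 25x - 100 (candidates must divide 100).
Test x = 4: value = -72 ≠ 0.
Test x = -4: value = 0 ✓, so (x + 4) is a factor.
Synthetic division by (x + 4): bring down 1; 1(-4) + 4 = 0; 0(-4) - 25 = -25; (-25)(-4) - 100 = 0 → quotient x^2 - 25, remainder 0.
Solve the quadratic x^2 - 25 = 0: discriminant = 0^2 - 4(1)(-25) = 0 + 100 = 100.
sqrt(100) = 10, so x = (0 ± 10)/2: x = 5 or x = -5.
Collecting all roots found:

x = -5, x = -4, x = 3, x = 5


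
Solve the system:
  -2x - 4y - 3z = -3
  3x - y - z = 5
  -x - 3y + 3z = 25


Using Cramer's rule. Expand each determinant along the first row.
D  = (-2)*[(-1)*3 - (-1)*(-3)] - (-4)*[3*3 - (-1)*(-1)] + (-3)*[3*(-3) - (-1)*(-1)]
  = (-2)*(-6) - (-4)*(8) + (-3)*(-10) = 74
Dx = (-3)*[(-1)*3 - (-1)*(-3)] - (-4)*[5*3 - (-1)*25] + (-3)*[5*(-3) - (-1)*25]
  = (-3)*(-6) - (-4)*(40) + (-3)*(10) = 148
Dy = (-2)*[5*3 - (-1)*25] - (-3)*[3*3 - (-1)*(-1)] + (-3)*[3*25 - 5*(-1)]
  = (-2)*(40) - (-3)*(8) + (-3)*(80) = -296
Dz = (-2)*[(-1)*25 - 5*(-3)] - (-4)*[3*25 - 5*(-1)] + (-3)*[3*(-3) - (-1)*(-1)]
  = (-2)*(-10) - (-4)*(80) + (-3)*(-10) = 370
x = Dx/D = 148/74 = 2, y = Dy/D = -296/74 = -4, z = Dz/D = 370/74 = 5
Check eq1: (-2)(2) + (-4)(-4) + (-3)(5) = -3 = -3 ✓
Check eq2: (3)(2) + (-1)(-4) + (-1)(5) = 5 = 5 ✓
Check eq3: (-1)(2) + (-3)(-4) + (3)(5) = 25 = 25 ✓

x = 2, y = -4, z = 5


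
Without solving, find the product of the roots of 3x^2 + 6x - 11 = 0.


By Vieta's formulas for ax^2 + bx + c = 0:
  Sum of roots = -b/a
  Product of roots = c/a

Here a = 3, b = 6, c = -11
Sum = -(6)/3 = -2
Product = -11/3 = -11/3

Product = -11/3


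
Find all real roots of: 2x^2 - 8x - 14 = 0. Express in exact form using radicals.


Using the quadratic formula: x = (-b ± sqrt(b^2 - 4ac)) / (2a)
Here a = 2, b = -8, c = -14
Discriminant = b^2 - 4ac = (-8)^2 - 4(2)(-14) = 64 + 112 = 176
Since discriminant = 176 > 0, there are two real roots.
x = (8 ± 4*sqrt(11)) / 4
Simplifying: x = 2 ± sqrt(11)
Numerically: x ≈ 5.3166 or x ≈ -1.3166

x = 2 + sqrt(11) or x = 2 - sqrt(11)


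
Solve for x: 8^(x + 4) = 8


Express both sides with the same base.
8 = 8^1
Since the bases match, equate exponents: x + 4 = 1
So x = 1 - (4) = -3

x = -3


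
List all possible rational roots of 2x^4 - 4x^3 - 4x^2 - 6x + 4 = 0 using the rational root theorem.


Rational root theorem: possible roots are ±p/q where:
  p divides the constant term (4): p ∈ {1, 2, 4}
  q divides the leading coefficient (2): q ∈ {1, 2}

All possible rational roots: -4, -2, -1, -1/2, 1/2, 1, 2, 4

-4, -2, -1, -1/2, 1/2, 1, 2, 4


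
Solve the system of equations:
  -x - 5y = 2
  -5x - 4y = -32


Using Cramer's rule:
Determinant D = (-1)(-4) - (-5)(-5) = 4 - 25 = -21
Dx = (2)(-4) - (-32)(-5) = -8 - 160 = -168
Dy = (-1)(-32) - (-5)(2) = 32 + 10 = 42
x = Dx/D = -168/-21 = 8
y = Dy/D = 42/-21 = -2

x = 8, y = -2


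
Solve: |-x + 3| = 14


An absolute value equation |expr| = 14 gives two cases:
Case 1: -x + 3 = 14
  -x = 11, so x = -11
Case 2: -x + 3 = -14
  -x = -17, so x = 17

x = -11, x = 17


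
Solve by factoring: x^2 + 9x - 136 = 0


We need two numbers that multiply to -136 and add to 9.
Those numbers are 17 and -8 (since 17 * (-8) = -136 and 17 + (-8) = 9).
So x^2 + 9x - 136 = (x + 17)(x - 8) = 0
Setting each factor to zero: x = -17 or x = 8

x = -17, x = 8


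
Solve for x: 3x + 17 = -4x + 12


Starting with: 3x + 17 = -4x + 12
Move all x terms to left: (3 + 4)x = 12 - 17
Simplify: 7x = -5
Divide both sides by 7: x = -5/7

x = -5/7


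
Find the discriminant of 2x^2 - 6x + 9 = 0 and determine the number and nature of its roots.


For ax^2 + bx + c = 0, discriminant D = b^2 - 4ac
Here a = 2, b = -6, c = 9
D = (-6)^2 - 4(2)(9) = 36 - 72 = -36

D = -36 < 0
The equation has no real roots (2 complex conjugate roots).

Discriminant = -36, no real roots (2 complex conjugate roots)


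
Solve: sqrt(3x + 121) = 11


Square both sides: 3x + 121 = 11^2 = 121
3x = 121 - 121 = 0
x = 0
Check: sqrt(3*0 + 121) = sqrt(121) = 11 ✓

x = 0


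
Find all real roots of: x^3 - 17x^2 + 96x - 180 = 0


Let p(x) = x^3 - 17x^2 + 96x - 180. By the rational root theorem (leading coefficient 1), any rational root is an integer divisor of 180: try ±1, ±2, ... in turn.
Test x = 1: value = -100 ≠ 0.
Test x = -1: value = -294 ≠ 0.
Test x = 2: value = -48 ≠ 0.
Test x = -2: value = -448 ≠ 0.
Test x = 3: value = -18 ≠ 0.
Test x = -3: value = -648 ≠ 0.
Test x = 4: value = -4 ≠ 0.
Test x = -4: value = -900 ≠ 0.
Test x = 5: value = 0 ✓, so (x - 5) is a factor.
Synthetic division by (x - 5): bring down 1; 1(5) - 17 = -12; (-12)(5) + 96 = 36; 36(5) - 180 = 0 → quotient x^2 - 12x + 36, remainder 0.
Solve the quadratic x^2 - 12x + 36 = 0: discriminant = (-12)^2 - 4(1)(36) = 144 - 144 = 0.
Discriminant = 0, so a double root: x = 12/2 = 6.

x = 5, x = 6 (multiplicity 2)


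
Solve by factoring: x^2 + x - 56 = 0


We need two numbers that multiply to -56 and add to 1.
Those numbers are 8 and -7 (since 8 * (-7) = -56 and 8 + (-7) = 1).
So x^2 + x - 56 = (x + 8)(x - 7) = 0
Setting each factor to zero: x = -8 or x = 7

x = -8, x = 7


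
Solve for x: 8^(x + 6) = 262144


Express both sides with the same base.
262144 = 8^6
Since the bases match, equate exponents: x + 6 = 6
So x = 6 - (6) = 0

x = 0


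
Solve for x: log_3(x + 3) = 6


Convert to exponential form: x + 3 = 3^6 = 729
x = 729 - 3 = 726
Check: log_3(726 + 3) = log_3(729) = log_3(729) = 6 ✓

x = 726


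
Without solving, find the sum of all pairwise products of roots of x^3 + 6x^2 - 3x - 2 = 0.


By Vieta's formulas for x^3 + bx^2 + cx + d = 0:
  r1 + r2 + r3 = -b/a = -6
  r1*r2 + r1*r3 + r2*r3 = c/a = -3
  r1*r2*r3 = -d/a = 2


Sum of pairwise products = -3


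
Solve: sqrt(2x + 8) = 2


Square both sides: 2x + 8 = 2^2 = 4
2x = 4 - 8 = -4
x = -2
Check: sqrt(2*(-2) + 8) = sqrt(4) = 2 ✓

x = -2


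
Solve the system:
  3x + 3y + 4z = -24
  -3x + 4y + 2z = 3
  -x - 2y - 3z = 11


Using Cramer's rule. Expand each determinant along the first row.
D  = 3*[4*(-3) - 2*(-2)] - 3*[(-3)*(-3) - 2*(-1)] + 4*[(-3)*(-2) - 4*(-1)]
  = 3*(-8) - 3*(11) + 4*(10) = -17
Dx = (-24)*[4*(-3) - 2*(-2)] - 3*[3*(-3) - 2*11] + 4*[3*(-2) - 4*11]
  = (-24)*(-8) - 3*(-31) + 4*(-50) = 85
Dy = 3*[3*(-3) - 2*11] - (-24)*[(-3)*(-3) - 2*(-1)] + 4*[(-3)*11 - 3*(-1)]
  = 3*(-31) - (-24)*(11) + 4*(-30) = 51
Dz = 3*[4*11 - 3*(-2)] - 3*[(-3)*11 - 3*(-1)] + (-24)*[(-3)*(-2) - 4*(-1)]
  = 3*(50) - 3*(-30) + (-24)*(10) = 0
x = Dx/D = 85/-17 = -5, y = Dy/D = 51/-17 = -3, z = Dz/D = 0/-17 = 0
Check eq1: (3)(-5) + (3)(-3) + (4)(0) = -24 = -24 ✓
Check eq2: (-3)(-5) + (4)(-3) + (2)(0) = 3 = 3 ✓
Check eq3: (-1)(-5) + (-2)(-3) + (-3)(0) = 11 = 11 ✓

x = -5, y = -3, z = 0


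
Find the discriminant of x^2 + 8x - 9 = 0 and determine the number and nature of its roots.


For ax^2 + bx + c = 0, discriminant D = b^2 - 4ac
Here a = 1, b = 8, c = -9
D = (8)^2 - 4(1)(-9) = 64 + 36 = 100

D = 100 > 0 and is a perfect square (sqrt = 10)
The equation has 2 distinct real rational roots.

Discriminant = 100, 2 distinct real rational roots


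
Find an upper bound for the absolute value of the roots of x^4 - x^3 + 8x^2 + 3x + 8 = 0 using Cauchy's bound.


Cauchy's bound: all roots r satisfy |r| <= 1 + max(|a_i/a_n|) for i = 0,...,n-1
where a_n is the leading coefficient.

Coefficients: [1, -1, 8, 3, 8]
Leading coefficient a_n = 1
Ratios |a_i/a_n|: 1, 8, 3, 8
Maximum ratio: 8
Cauchy's bound: |r| <= 1 + 8 = 9

Upper bound = 9


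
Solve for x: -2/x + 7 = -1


Subtract 7 from both sides: -2/x = -8
Multiply both sides by x: -2 = -8 * x
Divide by -8: x = 1/4

x = 1/4


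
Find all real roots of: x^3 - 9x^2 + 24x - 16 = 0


Let p(x) = x^3 - 9x^2 + 24x - 16. By the rational root theorem (leading coefficient 1), any rational root is an integer divisor of 16: try ±1, ±2, ... in turn.
Test x = 1: value = 0 ✓, so (x - 1) is a factor.
Synthetic division by (x - 1): bring down 1; 1(1) - 9 = -8; (-8)(1) + 24 = 16; 16(1) - 16 = 0 → quotient x^2 - 8x + 16, remainder 0.
Solve the quadratic x^2 - 8x + 16 = 0: discriminant = (-8)^2 - 4(1)(16) = 64 - 64 = 0.
Discriminant = 0, so a double root: x = 8/2 = 4.

x = 1, x = 4 (multiplicity 2)


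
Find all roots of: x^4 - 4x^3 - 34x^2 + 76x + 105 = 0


Let p(x) = x^4 - 4x^3 - 34x^2 + 76x + 105. By the rational root theorem (leading coefficient 1), any rational root is an integer divisor of 105: try ±1, ±2, ... in turn.
Test x = 1: value = 144 ≠ 0.
Test x = -1: value = 0 ✓, so (x + 1) is a factor.
Synthetic division by (x + 1): bring down 1; 1(-1) - 4 = -5; (-5)(-1) - 34 = -29; (-29)(-1) + 76 = 105; 105(-1) + 105 = 0 → quotient x^3 - 5x^2 - 29x + 105, remainder 0.
Continue with the quotient x^3 - 5x^2 - 29x + 105 (candidates must divide 105; re-test x = -1 first in case it repeats).
Test x = -1: value = 128 ≠ 0.
Test x = 3: value = 0 ✓, so (x - 3) is a factor.
Synthetic division by (x - 3): bring down 1; 1(3) - 5 = -2; (-2)(3) - 29 = -35; (-35)(3) + 105 = 0 → quotient x^2 - 2x - 35, remainder 0.
Solve the quadratic x^2 - 2x - 35 = 0: discriminant = (-2)^2 - 4(1)(-35) = 4 + 140 = 144.
sqrt(144) = 12, so x = (2 ± 12)/2: x = 7 or x = -5.
Collecting all roots found:

x = -5, x = -1, x = 3, x = 7


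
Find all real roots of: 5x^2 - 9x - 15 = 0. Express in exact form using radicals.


Using the quadratic formula: x = (-b ± sqrt(b^2 - 4ac)) / (2a)
Here a = 5, b = -9, c = -15
Discriminant = b^2 - 4ac = (-9)^2 - 4(5)(-15) = 81 + 300 = 381
Since discriminant = 381 > 0, there are two real roots.
x = (9 ± sqrt(381)) / 10
Numerically: x ≈ 2.8519 or x ≈ -1.0519

x = (9 + sqrt(381)) / 10 or x = (9 - sqrt(381)) / 10


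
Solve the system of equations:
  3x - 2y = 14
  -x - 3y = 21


Using Cramer's rule:
Determinant D = (3)(-3) - (-1)(-2) = -9 - 2 = -11
Dx = (14)(-3) - (21)(-2) = -42 + 42 = 0
Dy = (3)(21) - (-1)(14) = 63 + 14 = 77
x = Dx/D = 0/-11 = 0
y = Dy/D = 77/-11 = -7

x = 0, y = -7


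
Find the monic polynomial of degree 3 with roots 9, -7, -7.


A monic polynomial with roots 9, -7, -7 is:
p(x) = (x - 9)(x + 7)(x + 7)
After multiplying by (x - 9): x - 9
After multiplying by (x + 7): x^2 - 2x - 63
After multiplying by (x + 7): x^3 + 5x^2 - 77x - 441

x^3 + 5x^2 - 77x - 441


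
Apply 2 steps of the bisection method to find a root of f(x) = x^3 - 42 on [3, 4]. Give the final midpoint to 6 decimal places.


f(x) = x^3 - 42
f(3) = -15 < 0
f(4) = 22 > 0

Step 1: midpoint = (3.000000 + 4.000000)/2 = 3.500000
  f(3.500000) = 0.875000
  f(mid) > 0, so root is in [3.000000, 3.500000]

Step 2: midpoint = (3.000000 + 3.500000)/2 = 3.250000
  f(3.250000) = -7.671875
  f(mid) < 0, so root is in [3.250000, 3.500000]

midpoint = 3.250000


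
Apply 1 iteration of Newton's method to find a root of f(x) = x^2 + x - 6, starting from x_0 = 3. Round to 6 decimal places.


Newton's method: x_(n+1) = x_n - f(x_n)/f'(x_n)
f(x) = x^2 + x - 6
f'(x) = 2x + 1

Iteration 1:
  f(3.000000) = 6.000000
  f'(3.000000) = 7.000000
  x_1 = 3.000000 - (6.000000)/(7.000000) = 2.142857

x_1 = 2.142857


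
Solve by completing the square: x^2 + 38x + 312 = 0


Start: x^2 + 38x + 312 = 0
Move constant: x^2 + 38x = -312
Half of 38 is 19, squared is 361
Add 361 to both sides: x^2 + 38x + 361 = 49
(x + 19)^2 = 49
x + 19 = ±7
x = -19 + 7 = -12 or x = -19 - 7 = -26

x = -26, x = -12


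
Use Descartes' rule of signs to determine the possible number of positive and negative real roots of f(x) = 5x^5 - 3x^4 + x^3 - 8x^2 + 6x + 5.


Descartes' rule of signs:

For positive roots, count sign changes in f(x) = 5x^5 - 3x^4 + x^3 - 8x^2 + 6x + 5:
Signs of coefficients: +, -, +, -, +, +
Number of sign changes: 4
Possible positive real roots: 4, 2, 0

For negative roots, examine f(-x) = -5x^5 - 3x^4 - x^3 - 8x^2 - 6x + 5:
Signs of coefficients: -, -, -, -, -, +
Number of sign changes: 1
Possible negative real roots: 1

Positive roots: 4 or 2 or 0; Negative roots: 1


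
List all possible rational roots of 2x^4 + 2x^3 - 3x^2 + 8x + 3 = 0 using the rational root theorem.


Rational root theorem: possible roots are ±p/q where:
  p divides the constant term (3): p ∈ {1, 3}
  q divides the leading coefficient (2): q ∈ {1, 2}

All possible rational roots: -3, -3/2, -1, -1/2, 1/2, 1, 3/2, 3

-3, -3/2, -1, -1/2, 1/2, 1, 3/2, 3


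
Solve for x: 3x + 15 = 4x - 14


Starting with: 3x + 15 = 4x - 14
Move all x terms to left: (3 - 4)x = -14 - 15
Simplify: -x = -29
Divide both sides by -1: x = 29

x = 29


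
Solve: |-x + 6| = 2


An absolute value equation |expr| = 2 gives two cases:
Case 1: -x + 6 = 2
  -x = -4, so x = 4
Case 2: -x + 6 = -2
  -x = -8, so x = 8

x = 4, x = 8


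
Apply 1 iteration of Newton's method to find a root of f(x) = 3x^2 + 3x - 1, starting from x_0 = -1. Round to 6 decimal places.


Newton's method: x_(n+1) = x_n - f(x_n)/f'(x_n)
f(x) = 3x^2 + 3x - 1
f'(x) = 6x + 3

Iteration 1:
  f(-1.000000) = -1.000000
  f'(-1.000000) = -3.000000
  x_1 = -1.000000 - (-1.000000)/(-3.000000) = -1.333333

x_1 = -1.333333


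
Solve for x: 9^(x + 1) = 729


Express both sides with the same base.
729 = 9^3
Since the bases match, equate exponents: x + 1 = 3
So x = 3 - (1) = 2

x = 2


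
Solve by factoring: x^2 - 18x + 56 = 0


We need two numbers that multiply to 56 and add to -18.
Those numbers are -14 and -4 (since (-14) * (-4) = 56 and (-14) + (-4) = -18).
So x^2 - 18x + 56 = (x - 14)(x - 4) = 0
Setting each factor to zero: x = 14 or x = 4

x = 4, x = 14


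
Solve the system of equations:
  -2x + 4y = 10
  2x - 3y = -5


Using Cramer's rule:
Determinant D = (-2)(-3) - (2)(4) = 6 - 8 = -2
Dx = (10)(-3) - (-5)(4) = -30 + 20 = -10
Dy = (-2)(-5) - (2)(10) = 10 - 20 = -10
x = Dx/D = -10/-2 = 5
y = Dy/D = -10/-2 = 5

x = 5, y = 5


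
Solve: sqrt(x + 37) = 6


Square both sides: x + 37 = 6^2 = 36
x = 36 - 37 = -1
x = -1
Check: sqrt(1*(-1) + 37) = sqrt(36) = 6 ✓

x = -1


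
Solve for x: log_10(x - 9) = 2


Convert to exponential form: x - 9 = 10^2 = 100
x = 100 + 9 = 109
Check: log_10(109 - 9) = log_10(100) = log_10(100) = 2 ✓

x = 109


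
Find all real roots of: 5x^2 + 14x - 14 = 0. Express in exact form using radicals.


Using the quadratic formula: x = (-b ± sqrt(b^2 - 4ac)) / (2a)
Here a = 5, b = 14, c = -14
Discriminant = b^2 - 4ac = 14^2 - 4(5)(-14) = 196 + 280 = 476
Since discriminant = 476 > 0, there are two real roots.
x = (-14 ± 2*sqrt(119)) / 10
Simplifying: x = (-7 ± sqrt(119)) / 5
Numerically: x ≈ 0.7817 or x ≈ -3.5817

x = (-7 + sqrt(119)) / 5 or x = (-7 - sqrt(119)) / 5


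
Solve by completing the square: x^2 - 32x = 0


Start: x^2 - 32x + 0 = 0
Move constant: x^2 - 32x = 0
Half of -32 is -16, squared is 256
Add 256 to both sides: x^2 - 32x + 256 = 256
(x - 16)^2 = 256
x - 16 = ±16
x = 16 + 16 = 32 or x = 16 - 16 = 0

x = 0, x = 32


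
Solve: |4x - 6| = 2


An absolute value equation |expr| = 2 gives two cases:
Case 1: 4x - 6 = 2
  4x = 8, so x = 2
Case 2: 4x - 6 = -2
  4x = 4, so x = 1

x = 1, x = 2


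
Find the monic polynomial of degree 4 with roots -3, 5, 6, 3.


A monic polynomial with roots -3, 5, 6, 3 is:
p(x) = (x + 3)(x - 5)(x - 6)(x - 3)
After multiplying by (x + 3): x + 3
After multiplying by (x - 5): x^2 - 2x - 15
After multiplying by (x - 6): x^3 - 8x^2 - 3x + 90
After multiplying by (x - 3): x^4 - 11x^3 + 21x^2 + 99x - 270

x^4 - 11x^3 + 21x^2 + 99x - 270


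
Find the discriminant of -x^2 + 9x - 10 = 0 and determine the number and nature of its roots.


For ax^2 + bx + c = 0, discriminant D = b^2 - 4ac
Here a = -1, b = 9, c = -10
D = (9)^2 - 4(-1)(-10) = 81 - 40 = 41

D = 41 > 0 but not a perfect square
The equation has 2 distinct real irrational roots.

Discriminant = 41, 2 distinct real irrational roots


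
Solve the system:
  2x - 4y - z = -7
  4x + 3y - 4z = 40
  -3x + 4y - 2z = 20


Using Cramer's rule. Expand each determinant along the first row.
D  = 2*[3*(-2) - (-4)*4] - (-4)*[4*(-2) - (-4)*(-3)] + (-1)*[4*4 - 3*(-3)]
  = 2*(10) - (-4)*(-20) + (-1)*(25) = -85
Dx = (-7)*[3*(-2) - (-4)*4] - (-4)*[40*(-2) - (-4)*20] + (-1)*[40*4 - 3*20]
  = (-7)*(10) - (-4)*(0) + (-1)*(100) = -170
Dy = 2*[40*(-2) - (-4)*20] - (-7)*[4*(-2) - (-4)*(-3)] + (-1)*[4*20 - 40*(-3)]
  = 2*(0) - (-7)*(-20) + (-1)*(200) = -340
Dz = 2*[3*20 - 40*4] - (-4)*[4*20 - 40*(-3)] + (-7)*[4*4 - 3*(-3)]
  = 2*(-100) - (-4)*(200) + (-7)*(25) = 425
x = Dx/D = -170/-85 = 2, y = Dy/D = -340/-85 = 4, z = Dz/D = 425/-85 = -5
Check eq1: (2)(2) + (-4)(4) + (-1)(-5) = -7 = -7 ✓
Check eq2: (4)(2) + (3)(4) + (-4)(-5) = 40 = 40 ✓
Check eq3: (-3)(2) + (4)(4) + (-2)(-5) = 20 = 20 ✓

x = 2, y = 4, z = -5


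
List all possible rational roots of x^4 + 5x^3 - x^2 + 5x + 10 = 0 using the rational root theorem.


Rational root theorem: possible roots are ±p/q where:
  p divides the constant term (10): p ∈ {1, 2, 5, 10}
  q divides the leading coefficient (1): q ∈ {1}

All possible rational roots: -10, -5, -2, -1, 1, 2, 5, 10

-10, -5, -2, -1, 1, 2, 5, 10


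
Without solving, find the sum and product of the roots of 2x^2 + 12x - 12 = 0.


By Vieta's formulas for ax^2 + bx + c = 0:
  Sum of roots = -b/a
  Product of roots = c/a

Here a = 2, b = 12, c = -12
Sum = -(12)/2 = -6
Product = -12/2 = -6

Sum = -6, Product = -6


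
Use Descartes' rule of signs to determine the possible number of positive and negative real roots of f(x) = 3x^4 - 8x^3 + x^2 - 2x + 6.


Descartes' rule of signs:

For positive roots, count sign changes in f(x) = 3x^4 - 8x^3 + x^2 - 2x + 6:
Signs of coefficients: +, -, +, -, +
Number of sign changes: 4
Possible positive real roots: 4, 2, 0

For negative roots, examine f(-x) = 3x^4 + 8x^3 + x^2 + 2x + 6:
Signs of coefficients: +, +, +, +, +
Number of sign changes: 0
Possible negative real roots: 0

Positive roots: 4 or 2 or 0; Negative roots: 0


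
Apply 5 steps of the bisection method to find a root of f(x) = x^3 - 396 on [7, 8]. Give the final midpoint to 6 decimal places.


f(x) = x^3 - 396
f(7) = -53 < 0
f(8) = 116 > 0

Step 1: midpoint = (7.000000 + 8.000000)/2 = 7.500000
  f(7.500000) = 25.875000
  f(mid) > 0, so root is in [7.000000, 7.500000]

Step 2: midpoint = (7.000000 + 7.500000)/2 = 7.250000
  f(7.250000) = -14.921875
  f(mid) < 0, so root is in [7.250000, 7.500000]

Step 3: midpoint = (7.250000 + 7.500000)/2 = 7.375000
  f(7.375000) = 5.130859
  f(mid) > 0, so root is in [7.250000, 7.375000]

Step 4: midpoint = (7.250000 + 7.375000)/2 = 7.312500
  f(7.312500) = -4.981201
  f(mid) < 0, so root is in [7.312500, 7.375000]

Step 5: midpoint = (7.312500 + 7.375000)/2 = 7.343750
  f(7.343750) = 0.053314
  f(mid) > 0, so root is in [7.312500, 7.343750]

midpoint = 7.343750


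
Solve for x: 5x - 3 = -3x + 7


Starting with: 5x - 3 = -3x + 7
Move all x terms to left: (5 + 3)x = 7 + 3
Simplify: 8x = 10
Divide both sides by 8: x = 5/4

x = 5/4


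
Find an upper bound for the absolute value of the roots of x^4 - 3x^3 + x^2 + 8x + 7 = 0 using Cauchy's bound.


Cauchy's bound: all roots r satisfy |r| <= 1 + max(|a_i/a_n|) for i = 0,...,n-1
where a_n is the leading coefficient.

Coefficients: [1, -3, 1, 8, 7]
Leading coefficient a_n = 1
Ratios |a_i/a_n|: 3, 1, 8, 7
Maximum ratio: 8
Cauchy's bound: |r| <= 1 + 8 = 9

Upper bound = 9


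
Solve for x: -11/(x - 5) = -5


Multiply both sides by (x - 5): -11 = -5(x - 5)
Distribute: -11 = -5x + 25
-5x = -11 - 25 = -36
x = 36/5

x = 36/5


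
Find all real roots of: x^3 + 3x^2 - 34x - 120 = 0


Let p(x) = x^3 + 3x^2 - 34x - 120. By the rational root theorem (leading coefficient 1), any rational root is an integer divisor of 120: try ±1, ±2, ... in turn.
Test x = 1: value = -150 ≠ 0.
Test x = -1: value = -84 ≠ 0.
Test x = 2: value = -168 ≠ 0.
Test x = -2: value = -48 ≠ 0.
Test x = 3: value = -168 ≠ 0.
Test x = -3: value = -18 ≠ 0.
Test x = 4: value = -144 ≠ 0.
Test x = -4: value = 0 ✓, so (x + 4) is a factor.
Synthetic division by (x + 4): bring down 1; 1(-4) + 3 = -1; (-1)(-4) - 34 = -30; (-30)(-4) - 120 = 0 → quotient x^2 - x - 30, remainder 0.
Solve the quadratic x^2 - x - 30 = 0: discriminant = (-1)^2 - 4(1)(-30) = 1 + 120 = 121.
sqrt(121) = 11, so x = (1 ± 11)/2: x = 6 or x = -5.

x = -5, x = -4, x = 6


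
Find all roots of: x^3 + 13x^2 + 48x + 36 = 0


Let p(x) = x^3 + 13x^2 + 48x + 36. By the rational root theorem (leading coefficient 1), any rational root is an integer divisor of 36: try ±1, ±2, ... in turn.
Test x = 1: value = 98 ≠ 0.
Test x = -1: value = 0 ✓, so (x + 1) is a factor.
Synthetic division by (x + 1): bring down 1; 1(-1) + 13 = 12; 12(-1) + 48 = 36; 36(-1) + 36 = 0 → quotient x^2 + 12x + 36, remainder 0.
Solve the quadratic x^2 + 12x + 36 = 0: discriminant = 12^2 - 4(1)(36) = 144 - 144 = 0.
Discriminant = 0, so a double root: x = -12/2 = -6.
Collecting all roots found:

x = -6 (multiplicity 2), x = -1


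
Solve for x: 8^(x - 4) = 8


Express both sides with the same base.
8 = 8^1
Since the bases match, equate exponents: x - 4 = 1
So x = 1 - (-4) = 5

x = 5


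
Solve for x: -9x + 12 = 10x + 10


Starting with: -9x + 12 = 10x + 10
Move all x terms to left: (-9 - 10)x = 10 - 12
Simplify: -19x = -2
Divide both sides by -19: x = 2/19

x = 2/19


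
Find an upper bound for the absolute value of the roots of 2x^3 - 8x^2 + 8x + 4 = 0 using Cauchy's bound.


Cauchy's bound: all roots r satisfy |r| <= 1 + max(|a_i/a_n|) for i = 0,...,n-1
where a_n is the leading coefficient.

Coefficients: [2, -8, 8, 4]
Leading coefficient a_n = 2
Ratios |a_i/a_n|: 4, 4, 2
Maximum ratio: 4
Cauchy's bound: |r| <= 1 + 4 = 5

Upper bound = 5


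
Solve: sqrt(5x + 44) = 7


Square both sides: 5x + 44 = 7^2 = 49
5x = 49 - 44 = 5
x = 1
Check: sqrt(5*1 + 44) = sqrt(49) = 7 ✓

x = 1


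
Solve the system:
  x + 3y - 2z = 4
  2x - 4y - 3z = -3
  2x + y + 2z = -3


Using Cramer's rule. Expand each determinant along the first row.
D  = 1*[(-4)*2 - (-3)*1] - 3*[2*2 - (-3)*2] + (-2)*[2*1 - (-4)*2]
  = 1*(-5) - 3*(10) + (-2)*(10) = -55
Dx = 4*[(-4)*2 - (-3)*1] - 3*[(-3)*2 - (-3)*(-3)] + (-2)*[(-3)*1 - (-4)*(-3)]
  = 4*(-5) - 3*(-15) + (-2)*(-15) = 55
Dy = 1*[(-3)*2 - (-3)*(-3)] - 4*[2*2 - (-3)*2] + (-2)*[2*(-3) - (-3)*2]
  = 1*(-15) - 4*(10) + (-2)*(0) = -55
Dz = 1*[(-4)*(-3) - (-3)*1] - 3*[2*(-3) - (-3)*2] + 4*[2*1 - (-4)*2]
  = 1*(15) - 3*(0) + 4*(10) = 55
x = Dx/D = 55/-55 = -1, y = Dy/D = -55/-55 = 1, z = Dz/D = 55/-55 = -1
Check eq1: (1)(-1) + (3)(1) + (-2)(-1) = 4 = 4 ✓
Check eq2: (2)(-1) + (-4)(1) + (-3)(-1) = -3 = -3 ✓
Check eq3: (2)(-1) + (1)(1) + (2)(-1) = -3 = -3 ✓

x = -1, y = 1, z = -1


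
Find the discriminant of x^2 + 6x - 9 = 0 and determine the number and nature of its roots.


For ax^2 + bx + c = 0, discriminant D = b^2 - 4ac
Here a = 1, b = 6, c = -9
D = (6)^2 - 4(1)(-9) = 36 + 36 = 72

D = 72 > 0 but not a perfect square
The equation has 2 distinct real irrational roots.

Discriminant = 72, 2 distinct real irrational roots


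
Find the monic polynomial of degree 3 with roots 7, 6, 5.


A monic polynomial with roots 7, 6, 5 is:
p(x) = (x - 7)(x - 6)(x - 5)
After multiplying by (x - 7): x - 7
After multiplying by (x - 6): x^2 - 13x + 42
After multiplying by (x - 5): x^3 - 18x^2 + 107x - 210

x^3 - 18x^2 + 107x - 210


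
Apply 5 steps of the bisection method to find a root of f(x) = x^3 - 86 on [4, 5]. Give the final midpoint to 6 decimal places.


f(x) = x^3 - 86
f(4) = -22 < 0
f(5) = 39 > 0

Step 1: midpoint = (4.000000 + 5.000000)/2 = 4.500000
  f(4.500000) = 5.125000
  f(mid) > 0, so root is in [4.000000, 4.500000]

Step 2: midpoint = (4.000000 + 4.500000)/2 = 4.250000
  f(4.250000) = -9.234375
  f(mid) < 0, so root is in [4.250000, 4.500000]

Step 3: midpoint = (4.250000 + 4.500000)/2 = 4.375000
  f(4.375000) = -2.259766
  f(mid) < 0, so root is in [4.375000, 4.500000]

Step 4: midpoint = (4.375000 + 4.500000)/2 = 4.437500
  f(4.437500) = 1.380615
  f(mid) > 0, so root is in [4.375000, 4.437500]

Step 5: midpoint = (4.375000 + 4.437500)/2 = 4.406250
  f(4.406250) = -0.452484
  f(mid) < 0, so root is in [4.406250, 4.437500]

midpoint = 4.406250


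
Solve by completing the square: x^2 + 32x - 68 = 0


Start: x^2 + 32x - 68 = 0
Move constant: x^2 + 32x = 68
Half of 32 is 16, squared is 256
Add 256 to both sides: x^2 + 32x + 256 = 324
(x + 16)^2 = 324
x + 16 = ±18
x = -16 + 18 = 2 or x = -16 - 18 = -34

x = -34, x = 2


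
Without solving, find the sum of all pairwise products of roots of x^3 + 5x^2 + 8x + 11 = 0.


By Vieta's formulas for x^3 + bx^2 + cx + d = 0:
  r1 + r2 + r3 = -b/a = -5
  r1*r2 + r1*r3 + r2*r3 = c/a = 8
  r1*r2*r3 = -d/a = -11


Sum of pairwise products = 8


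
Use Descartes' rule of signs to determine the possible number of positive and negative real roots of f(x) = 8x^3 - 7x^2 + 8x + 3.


Descartes' rule of signs:

For positive roots, count sign changes in f(x) = 8x^3 - 7x^2 + 8x + 3:
Signs of coefficients: +, -, +, +
Number of sign changes: 2
Possible positive real roots: 2, 0

For negative roots, examine f(-x) = -8x^3 - 7x^2 - 8x + 3:
Signs of coefficients: -, -, -, +
Number of sign changes: 1
Possible negative real roots: 1

Positive roots: 2 or 0; Negative roots: 1
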